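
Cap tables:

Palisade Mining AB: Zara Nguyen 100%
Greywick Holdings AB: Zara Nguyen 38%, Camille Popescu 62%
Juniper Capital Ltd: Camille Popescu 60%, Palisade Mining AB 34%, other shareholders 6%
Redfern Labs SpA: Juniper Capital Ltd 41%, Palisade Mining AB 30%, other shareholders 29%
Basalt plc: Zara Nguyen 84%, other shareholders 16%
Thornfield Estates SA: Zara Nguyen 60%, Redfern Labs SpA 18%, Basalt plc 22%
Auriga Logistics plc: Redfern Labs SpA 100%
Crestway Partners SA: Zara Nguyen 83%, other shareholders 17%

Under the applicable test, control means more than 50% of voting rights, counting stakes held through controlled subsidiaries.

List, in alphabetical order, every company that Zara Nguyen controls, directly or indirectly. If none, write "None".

Zara holds 100% of Palisade, so Zara controls Palisade.
Zara holds 84% of Basalt, so Zara controls Basalt.
Zara and Basalt together hold 60% + 22% = 82% of Thornfield, so Zara controls Thornfield.
Zara holds 83% of Crestway, so Zara controls Crestway.
No other company's threshold is met.

Basalt plc, Crestway Partners SA, Palisade Mining AB, Thornfield Estates SA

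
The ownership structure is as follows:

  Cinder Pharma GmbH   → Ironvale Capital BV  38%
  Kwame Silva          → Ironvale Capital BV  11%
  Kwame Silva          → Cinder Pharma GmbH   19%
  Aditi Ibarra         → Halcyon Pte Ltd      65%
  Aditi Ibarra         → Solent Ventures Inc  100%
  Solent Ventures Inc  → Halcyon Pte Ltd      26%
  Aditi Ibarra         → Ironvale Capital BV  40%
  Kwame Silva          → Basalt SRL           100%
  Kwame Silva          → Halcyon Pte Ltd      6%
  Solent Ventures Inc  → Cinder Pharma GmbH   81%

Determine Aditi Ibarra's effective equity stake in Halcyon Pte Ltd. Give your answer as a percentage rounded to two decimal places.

91.00%

Aditi reaches Halcyon along 2 paths.
Via Solent: 100% × 26% = 26%.
Direct stake: 65% = 65%.
Total: 26% + 65% = 91%.
Rounded: 91.00%.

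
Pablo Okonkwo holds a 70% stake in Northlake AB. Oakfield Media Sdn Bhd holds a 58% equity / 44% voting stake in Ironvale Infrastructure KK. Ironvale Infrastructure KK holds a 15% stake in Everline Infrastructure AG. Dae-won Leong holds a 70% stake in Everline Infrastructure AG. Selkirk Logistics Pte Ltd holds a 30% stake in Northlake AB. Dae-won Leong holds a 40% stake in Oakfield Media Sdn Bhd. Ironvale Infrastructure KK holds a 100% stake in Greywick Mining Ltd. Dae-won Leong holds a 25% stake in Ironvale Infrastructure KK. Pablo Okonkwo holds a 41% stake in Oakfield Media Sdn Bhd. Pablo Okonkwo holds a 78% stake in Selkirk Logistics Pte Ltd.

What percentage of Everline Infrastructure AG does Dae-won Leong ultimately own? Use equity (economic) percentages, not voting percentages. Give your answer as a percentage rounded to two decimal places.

77.23%

Dae-won reaches Everline along 3 paths.
Direct stake: 70% = 70%.
Via Oakfield → Ironvale: 40% × 58% × 15% = 3.48%.
Via Ironvale: 25% × 15% = 3.75%.
Total: 70% + 3.48% + 3.75% = 77.23%.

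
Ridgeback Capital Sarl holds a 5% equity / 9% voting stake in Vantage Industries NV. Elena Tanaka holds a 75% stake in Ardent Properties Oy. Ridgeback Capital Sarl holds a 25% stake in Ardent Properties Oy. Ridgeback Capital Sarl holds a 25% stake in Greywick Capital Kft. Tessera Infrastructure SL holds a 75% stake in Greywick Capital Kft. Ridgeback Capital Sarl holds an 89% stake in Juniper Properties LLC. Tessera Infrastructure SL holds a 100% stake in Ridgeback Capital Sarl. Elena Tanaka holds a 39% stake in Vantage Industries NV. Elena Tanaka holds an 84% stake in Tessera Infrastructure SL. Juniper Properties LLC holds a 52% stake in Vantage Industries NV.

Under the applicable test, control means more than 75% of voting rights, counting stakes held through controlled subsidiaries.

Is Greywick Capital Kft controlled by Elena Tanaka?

Elena holds 84% of Tessera, so Elena controls Tessera.
Tessera holds 100% of Ridgeback, so Elena controls Ridgeback.
Ridgeback and Tessera together hold 25% + 75% = 100% of Greywick, so Elena controls Greywick.

Yes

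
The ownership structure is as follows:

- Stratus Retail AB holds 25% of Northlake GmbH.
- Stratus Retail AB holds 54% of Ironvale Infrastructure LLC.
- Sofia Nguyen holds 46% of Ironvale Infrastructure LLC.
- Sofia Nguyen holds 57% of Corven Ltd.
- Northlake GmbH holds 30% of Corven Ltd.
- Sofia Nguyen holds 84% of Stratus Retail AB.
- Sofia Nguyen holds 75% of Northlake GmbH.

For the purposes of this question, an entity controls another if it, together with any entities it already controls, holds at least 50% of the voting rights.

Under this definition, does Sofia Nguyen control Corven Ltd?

Yes

Sofia holds 84% of Stratus, so Sofia controls Stratus.
Stratus and Sofia together hold 25% + 75% = 100% of Northlake, so Sofia controls Northlake.
Northlake and Sofia together hold 30% + 57% = 87% of Corven, so Sofia controls Corven.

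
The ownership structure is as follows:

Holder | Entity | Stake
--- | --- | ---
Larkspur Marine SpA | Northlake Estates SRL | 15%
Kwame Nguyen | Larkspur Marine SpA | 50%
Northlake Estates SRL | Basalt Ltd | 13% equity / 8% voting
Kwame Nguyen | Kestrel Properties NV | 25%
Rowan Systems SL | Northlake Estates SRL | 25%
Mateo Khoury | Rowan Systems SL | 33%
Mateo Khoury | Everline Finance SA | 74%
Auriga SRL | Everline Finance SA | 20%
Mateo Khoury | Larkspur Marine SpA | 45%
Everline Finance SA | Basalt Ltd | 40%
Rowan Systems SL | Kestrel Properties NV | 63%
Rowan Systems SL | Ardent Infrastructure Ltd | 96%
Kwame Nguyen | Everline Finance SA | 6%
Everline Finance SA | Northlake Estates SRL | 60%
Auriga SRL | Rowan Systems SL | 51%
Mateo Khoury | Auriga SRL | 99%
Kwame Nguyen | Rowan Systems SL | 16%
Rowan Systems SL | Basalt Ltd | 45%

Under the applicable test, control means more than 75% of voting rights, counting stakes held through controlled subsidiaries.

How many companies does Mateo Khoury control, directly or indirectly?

Mateo holds 99% of Auriga, so Mateo controls Auriga.
Auriga and Mateo together hold 51% + 33% = 84% of Rowan, so Mateo controls Rowan.
Auriga and Mateo together hold 20% + 74% = 94% of Everline, so Mateo controls Everline.
Everline and Rowan together hold 60% + 25% = 85% of Northlake, so Mateo controls Northlake.
Rowan and Everline and Northlake together hold 45% + 40% + 8% = 93% of Basalt, so Mateo controls Basalt.
Rowan holds 96% of Ardent, so Mateo controls Ardent.
No other company's threshold is met.
Mateo controls 6 companies.

6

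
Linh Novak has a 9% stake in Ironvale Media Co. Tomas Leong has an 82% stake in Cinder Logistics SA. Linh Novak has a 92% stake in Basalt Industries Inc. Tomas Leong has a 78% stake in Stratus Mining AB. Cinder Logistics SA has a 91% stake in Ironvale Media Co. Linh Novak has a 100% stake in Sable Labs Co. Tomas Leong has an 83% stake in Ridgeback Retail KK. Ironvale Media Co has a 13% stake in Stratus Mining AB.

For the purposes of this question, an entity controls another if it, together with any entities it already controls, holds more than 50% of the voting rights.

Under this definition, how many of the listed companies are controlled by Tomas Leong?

4

Tomas holds 82% of Cinder, so Tomas controls Cinder.
Cinder holds 91% of Ironvale, so Tomas controls Ironvale.
Tomas and Ironvale together hold 78% + 13% = 91% of Stratus, so Tomas controls Stratus.
Tomas holds 83% of Ridgeback, so Tomas controls Ridgeback.
No other company's threshold is met.
Tomas controls 4 companies.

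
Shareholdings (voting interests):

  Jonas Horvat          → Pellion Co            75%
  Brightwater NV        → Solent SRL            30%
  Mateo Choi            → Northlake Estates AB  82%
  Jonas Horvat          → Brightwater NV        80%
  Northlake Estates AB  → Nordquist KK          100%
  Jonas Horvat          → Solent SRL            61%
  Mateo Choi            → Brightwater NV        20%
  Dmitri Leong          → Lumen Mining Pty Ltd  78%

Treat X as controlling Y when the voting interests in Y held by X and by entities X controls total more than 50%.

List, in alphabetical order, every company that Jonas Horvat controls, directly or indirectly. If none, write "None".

Brightwater NV, Pellion Co, Solent SRL

Jonas holds 75% of Pellion, so Jonas controls Pellion.
Jonas holds 80% of Brightwater, so Jonas controls Brightwater.
Brightwater and Jonas together hold 30% + 61% = 91% of Solent, so Jonas controls Solent.
No other company's threshold is met.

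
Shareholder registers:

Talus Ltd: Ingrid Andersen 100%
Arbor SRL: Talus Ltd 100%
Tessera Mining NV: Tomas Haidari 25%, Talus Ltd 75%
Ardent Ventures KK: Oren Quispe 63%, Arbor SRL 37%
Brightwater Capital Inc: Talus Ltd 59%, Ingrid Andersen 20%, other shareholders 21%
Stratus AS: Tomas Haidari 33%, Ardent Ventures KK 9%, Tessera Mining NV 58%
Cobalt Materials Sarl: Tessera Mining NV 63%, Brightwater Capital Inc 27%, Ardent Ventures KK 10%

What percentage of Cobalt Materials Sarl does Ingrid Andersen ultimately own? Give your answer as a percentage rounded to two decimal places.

Ingrid reaches Cobalt along 4 paths.
Via Talus → Tessera: 100% × 75% × 63% = 47.25%.
Via Talus → Brightwater: 100% × 59% × 27% = 15.93%.
Via Brightwater: 20% × 27% = 5.4%.
Via Talus → Arbor → Ardent: 100% × 100% × 37% × 10% = 3.7%.
Total: 47.25% + 15.93% + 5.4% + 3.7% = 72.28%.

72.28%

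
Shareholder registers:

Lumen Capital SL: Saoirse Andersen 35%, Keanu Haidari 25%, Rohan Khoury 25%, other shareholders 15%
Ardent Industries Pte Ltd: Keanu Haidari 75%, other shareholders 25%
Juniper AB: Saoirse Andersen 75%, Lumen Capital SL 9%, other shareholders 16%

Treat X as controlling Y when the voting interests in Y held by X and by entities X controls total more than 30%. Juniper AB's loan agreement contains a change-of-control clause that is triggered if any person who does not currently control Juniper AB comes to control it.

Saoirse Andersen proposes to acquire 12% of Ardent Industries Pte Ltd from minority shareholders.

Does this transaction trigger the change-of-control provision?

The purchase changes only Saoirse's holdings, so Saoirse is the only person who could newly come to control Juniper.
Saoirse holds 35% of Lumen, so Saoirse controls Lumen.
Saoirse and Lumen together hold 75% + 9% = 84% of Juniper, so Saoirse controls Juniper.
So Saoirse already controls Juniper before the transaction.
After the purchase, Saoirse holds 12% of Ardent directly.
Saoirse controlled Juniper already, so this is not a new person acquiring control; every other person's position is unchanged or reduced.
No new person acquires control, so the clause is not triggered.

No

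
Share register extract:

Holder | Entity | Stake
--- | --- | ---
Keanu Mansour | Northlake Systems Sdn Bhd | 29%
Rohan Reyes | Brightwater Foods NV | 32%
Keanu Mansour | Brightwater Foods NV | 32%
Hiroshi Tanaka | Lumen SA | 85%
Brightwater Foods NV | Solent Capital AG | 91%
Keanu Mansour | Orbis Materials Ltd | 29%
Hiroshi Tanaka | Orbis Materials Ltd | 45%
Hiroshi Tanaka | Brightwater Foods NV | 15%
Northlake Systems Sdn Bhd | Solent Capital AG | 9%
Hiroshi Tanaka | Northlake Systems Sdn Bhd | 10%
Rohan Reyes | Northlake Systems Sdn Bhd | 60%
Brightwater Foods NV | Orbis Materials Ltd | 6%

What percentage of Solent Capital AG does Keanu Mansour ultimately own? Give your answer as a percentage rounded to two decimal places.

Keanu reaches Solent along 2 paths.
Via Northlake: 29% × 9% = 2.61%.
Via Brightwater: 32% × 91% = 29.12%.
Total: 2.61% + 29.12% = 31.73%.

31.73%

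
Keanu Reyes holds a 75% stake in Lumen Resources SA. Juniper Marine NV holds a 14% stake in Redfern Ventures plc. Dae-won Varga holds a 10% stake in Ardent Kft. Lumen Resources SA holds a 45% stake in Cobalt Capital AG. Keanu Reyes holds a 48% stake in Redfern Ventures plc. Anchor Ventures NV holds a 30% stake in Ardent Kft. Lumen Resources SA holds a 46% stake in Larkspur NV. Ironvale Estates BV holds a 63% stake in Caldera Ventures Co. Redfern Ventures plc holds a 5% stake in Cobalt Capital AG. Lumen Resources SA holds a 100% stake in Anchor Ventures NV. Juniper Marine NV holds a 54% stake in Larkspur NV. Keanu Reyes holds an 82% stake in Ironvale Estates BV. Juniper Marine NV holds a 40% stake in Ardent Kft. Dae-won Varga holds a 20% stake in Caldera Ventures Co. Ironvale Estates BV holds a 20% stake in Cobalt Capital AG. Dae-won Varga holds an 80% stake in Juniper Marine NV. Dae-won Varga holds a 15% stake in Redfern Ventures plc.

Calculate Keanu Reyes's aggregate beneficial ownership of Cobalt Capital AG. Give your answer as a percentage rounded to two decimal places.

Keanu reaches Cobalt along 3 paths.
Via Ironvale: 82% × 20% = 16.4%.
Via Redfern: 48% × 5% = 2.4%.
Via Lumen: 75% × 45% = 33.75%.
Total: 16.4% + 2.4% + 33.75% = 52.55%.

52.55%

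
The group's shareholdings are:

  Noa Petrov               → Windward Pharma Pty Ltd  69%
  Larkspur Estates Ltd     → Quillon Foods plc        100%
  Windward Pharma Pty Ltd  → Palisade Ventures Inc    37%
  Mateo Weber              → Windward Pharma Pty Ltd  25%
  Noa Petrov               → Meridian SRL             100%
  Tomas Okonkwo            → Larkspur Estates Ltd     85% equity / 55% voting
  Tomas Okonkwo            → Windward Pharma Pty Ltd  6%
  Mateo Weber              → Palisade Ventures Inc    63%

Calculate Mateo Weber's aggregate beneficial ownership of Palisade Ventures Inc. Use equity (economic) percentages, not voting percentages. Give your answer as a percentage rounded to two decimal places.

72.25%

Mateo reaches Palisade along 2 paths.
Direct stake: 63% = 63%.
Via Windward: 25% × 37% = 9.25%.
Total: 63% + 9.25% = 72.25%.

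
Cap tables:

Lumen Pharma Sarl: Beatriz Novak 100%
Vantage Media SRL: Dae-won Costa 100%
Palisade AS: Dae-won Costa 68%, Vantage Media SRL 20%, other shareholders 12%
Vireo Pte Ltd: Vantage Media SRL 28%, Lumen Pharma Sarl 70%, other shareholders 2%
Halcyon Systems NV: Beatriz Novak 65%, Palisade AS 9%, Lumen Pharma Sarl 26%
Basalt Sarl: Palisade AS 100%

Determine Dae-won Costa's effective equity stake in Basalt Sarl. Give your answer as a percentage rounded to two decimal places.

88.00%

Dae-won reaches Basalt along 2 paths.
Via Palisade: 68% × 100% = 68%.
Via Vantage → Palisade: 100% × 20% × 100% = 20%.
Total: 68% + 20% = 88%.
Rounded: 88.00%.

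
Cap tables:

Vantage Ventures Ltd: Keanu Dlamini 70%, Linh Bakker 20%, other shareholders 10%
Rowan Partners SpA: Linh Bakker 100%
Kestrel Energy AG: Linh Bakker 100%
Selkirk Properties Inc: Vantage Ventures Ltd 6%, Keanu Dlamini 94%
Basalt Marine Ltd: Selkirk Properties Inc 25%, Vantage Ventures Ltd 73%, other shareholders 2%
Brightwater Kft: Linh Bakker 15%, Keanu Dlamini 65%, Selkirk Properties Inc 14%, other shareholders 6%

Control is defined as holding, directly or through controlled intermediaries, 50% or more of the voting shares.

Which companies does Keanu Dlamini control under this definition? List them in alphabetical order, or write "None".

Keanu holds 70% of Vantage, so Keanu controls Vantage.
Vantage and Keanu together hold 6% + 94% = 100% of Selkirk, so Keanu controls Selkirk.
Selkirk and Vantage together hold 25% + 73% = 98% of Basalt, so Keanu controls Basalt.
Keanu and Selkirk together hold 65% + 14% = 79% of Brightwater, so Keanu controls Brightwater.
No other company's threshold is met.

Basalt Marine Ltd, Brightwater Kft, Selkirk Properties Inc, Vantage Ventures Ltd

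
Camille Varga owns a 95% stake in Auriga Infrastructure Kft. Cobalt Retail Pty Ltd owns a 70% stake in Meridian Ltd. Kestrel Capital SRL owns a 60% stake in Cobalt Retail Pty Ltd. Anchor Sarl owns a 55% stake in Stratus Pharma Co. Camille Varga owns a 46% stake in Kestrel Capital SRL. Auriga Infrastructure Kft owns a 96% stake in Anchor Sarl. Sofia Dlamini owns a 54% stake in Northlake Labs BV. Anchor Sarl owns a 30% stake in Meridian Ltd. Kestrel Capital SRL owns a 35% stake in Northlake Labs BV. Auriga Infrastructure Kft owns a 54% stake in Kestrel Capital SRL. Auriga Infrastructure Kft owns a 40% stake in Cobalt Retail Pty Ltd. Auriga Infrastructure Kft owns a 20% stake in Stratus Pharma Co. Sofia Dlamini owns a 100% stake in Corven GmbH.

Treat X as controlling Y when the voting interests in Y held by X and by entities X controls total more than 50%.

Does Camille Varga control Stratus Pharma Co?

Yes

Camille holds 95% of Auriga, so Camille controls Auriga.
Auriga holds 96% of Anchor, so Camille controls Anchor.
Anchor and Auriga together hold 55% + 20% = 75% of Stratus, so Camille controls Stratus.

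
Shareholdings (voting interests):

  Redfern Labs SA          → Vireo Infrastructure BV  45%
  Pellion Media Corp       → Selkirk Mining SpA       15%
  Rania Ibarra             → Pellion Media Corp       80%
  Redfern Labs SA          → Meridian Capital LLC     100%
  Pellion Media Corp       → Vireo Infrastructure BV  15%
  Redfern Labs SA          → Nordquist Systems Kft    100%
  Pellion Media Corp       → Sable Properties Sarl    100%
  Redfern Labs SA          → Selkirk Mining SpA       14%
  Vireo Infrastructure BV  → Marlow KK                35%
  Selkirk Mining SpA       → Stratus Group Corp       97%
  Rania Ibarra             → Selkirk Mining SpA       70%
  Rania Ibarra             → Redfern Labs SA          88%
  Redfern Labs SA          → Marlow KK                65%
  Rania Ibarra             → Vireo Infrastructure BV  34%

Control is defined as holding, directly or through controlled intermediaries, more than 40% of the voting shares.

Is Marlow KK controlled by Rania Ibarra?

Rania holds 88% of Redfern, so Rania controls Redfern.
Rania holds 80% of Pellion, so Rania controls Pellion.
Redfern and Pellion and Rania together hold 45% + 15% + 34% = 94% of Vireo, so Rania controls Vireo.
Redfern and Vireo together hold 65% + 35% = 100% of Marlow, so Rania controls Marlow.

Yes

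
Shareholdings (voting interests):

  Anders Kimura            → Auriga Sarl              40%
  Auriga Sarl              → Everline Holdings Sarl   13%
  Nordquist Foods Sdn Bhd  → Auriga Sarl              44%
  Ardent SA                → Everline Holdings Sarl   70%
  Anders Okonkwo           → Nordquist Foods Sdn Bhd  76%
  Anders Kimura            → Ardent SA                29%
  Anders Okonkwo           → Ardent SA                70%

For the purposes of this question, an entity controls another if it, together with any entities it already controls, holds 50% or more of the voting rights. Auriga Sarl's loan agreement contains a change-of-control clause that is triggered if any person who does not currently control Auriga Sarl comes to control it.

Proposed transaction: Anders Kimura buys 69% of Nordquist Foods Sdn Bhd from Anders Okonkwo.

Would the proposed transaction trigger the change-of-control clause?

Yes

The purchase adds only to Anders Kimura's holdings (Anders Okonkwo's stake shrinks), so Anders Kimura is the only person who could newly come to control Auriga.
Anders Kimura's largest direct stake is 40% in Auriga, which does not meet the threshold, so Anders Kimura controls no company.
In Auriga, Anders Kimura's side holds only 40%, not ≥ 50%.
So before the transaction, Anders Kimura does not control Auriga.
After the purchase, Anders Kimura holds 69% of Nordquist directly, and Anders Okonkwo's stake falls to 7%.
Anders Kimura holds 69% of Nordquist, so Anders Kimura controls Nordquist.
Anders Kimura and Nordquist together hold 40% + 44% = 84% of Auriga, so Anders Kimura controls Auriga.
Anders Kimura did not control Auriga before and does after, so the clause is triggered.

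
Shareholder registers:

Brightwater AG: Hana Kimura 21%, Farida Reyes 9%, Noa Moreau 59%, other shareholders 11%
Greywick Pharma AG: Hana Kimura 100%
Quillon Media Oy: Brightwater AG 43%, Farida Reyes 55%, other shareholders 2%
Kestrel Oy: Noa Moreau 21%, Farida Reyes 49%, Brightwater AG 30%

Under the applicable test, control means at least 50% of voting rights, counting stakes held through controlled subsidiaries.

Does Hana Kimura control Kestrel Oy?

Hana holds 100% of Greywick, so Hana controls Greywick.
Neither Hana nor any entity Hana controls holds any voting interest in Kestrel.
So Hana does not control Kestrel.

No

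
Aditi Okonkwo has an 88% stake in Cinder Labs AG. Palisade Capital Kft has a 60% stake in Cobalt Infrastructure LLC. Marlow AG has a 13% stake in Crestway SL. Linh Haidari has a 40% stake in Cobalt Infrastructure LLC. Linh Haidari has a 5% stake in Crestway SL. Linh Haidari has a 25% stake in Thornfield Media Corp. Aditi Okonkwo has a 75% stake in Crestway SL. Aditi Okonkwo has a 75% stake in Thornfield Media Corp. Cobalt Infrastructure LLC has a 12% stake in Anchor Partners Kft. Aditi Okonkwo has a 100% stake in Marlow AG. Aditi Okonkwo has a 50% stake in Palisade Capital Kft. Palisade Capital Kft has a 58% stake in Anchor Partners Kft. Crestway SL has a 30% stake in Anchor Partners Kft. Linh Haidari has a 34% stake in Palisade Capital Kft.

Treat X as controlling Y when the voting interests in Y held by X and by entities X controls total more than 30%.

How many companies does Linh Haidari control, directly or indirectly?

3

Linh holds 34% of Palisade, so Linh controls Palisade.
Linh and Palisade together hold 40% + 60% = 100% of Cobalt, so Linh controls Cobalt.
Cobalt and Palisade together hold 12% + 58% = 70% of Anchor, so Linh controls Anchor.
No other company's threshold is met.
Linh controls 3 companies.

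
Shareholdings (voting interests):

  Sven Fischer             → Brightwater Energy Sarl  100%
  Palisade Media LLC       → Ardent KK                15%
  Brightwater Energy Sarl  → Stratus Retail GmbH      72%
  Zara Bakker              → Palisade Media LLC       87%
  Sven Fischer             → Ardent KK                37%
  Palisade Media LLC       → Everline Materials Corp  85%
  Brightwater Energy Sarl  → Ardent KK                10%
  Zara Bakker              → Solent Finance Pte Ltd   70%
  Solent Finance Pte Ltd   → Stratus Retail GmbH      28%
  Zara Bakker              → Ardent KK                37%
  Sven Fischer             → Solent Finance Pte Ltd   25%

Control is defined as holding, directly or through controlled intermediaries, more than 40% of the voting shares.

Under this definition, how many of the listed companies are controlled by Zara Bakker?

4

Zara holds 70% of Solent, so Zara controls Solent.
Zara holds 87% of Palisade, so Zara controls Palisade.
Zara and Palisade together hold 37% + 15% = 52% of Ardent, so Zara controls Ardent.
Palisade holds 85% of Everline, so Zara controls Everline.
No other company's threshold is met.
Zara controls 4 companies.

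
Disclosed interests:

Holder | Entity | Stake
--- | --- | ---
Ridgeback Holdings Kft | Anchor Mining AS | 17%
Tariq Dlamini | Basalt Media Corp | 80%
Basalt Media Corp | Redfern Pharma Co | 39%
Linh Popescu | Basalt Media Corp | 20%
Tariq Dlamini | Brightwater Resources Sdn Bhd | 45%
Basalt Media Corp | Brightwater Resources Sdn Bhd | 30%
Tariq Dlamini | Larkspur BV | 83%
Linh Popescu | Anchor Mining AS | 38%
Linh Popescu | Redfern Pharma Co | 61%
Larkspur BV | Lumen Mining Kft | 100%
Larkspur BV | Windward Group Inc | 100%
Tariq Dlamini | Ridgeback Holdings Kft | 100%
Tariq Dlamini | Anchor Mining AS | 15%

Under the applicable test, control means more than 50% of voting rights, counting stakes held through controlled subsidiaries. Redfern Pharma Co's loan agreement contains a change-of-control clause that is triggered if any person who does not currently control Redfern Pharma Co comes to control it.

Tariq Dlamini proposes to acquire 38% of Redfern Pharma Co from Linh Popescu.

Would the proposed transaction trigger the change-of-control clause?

Yes

The purchase adds only to Tariq's holdings (Linh's stake shrinks), so Tariq is the only person who could newly come to control Redfern.
Tariq holds 80% of Basalt, so Tariq controls Basalt.
Tariq holds 100% of Ridgeback, so Tariq controls Ridgeback.
Tariq and Basalt together hold 45% + 30% = 75% of Brightwater, so Tariq controls Brightwater.
Tariq holds 83% of Larkspur, so Tariq controls Larkspur.
Larkspur holds 100% of Lumen, so Tariq controls Lumen.
Larkspur holds 100% of Windward, so Tariq controls Windward.
In Redfern, Tariq's side holds only 39%, not > 50%.
So before the transaction, Tariq does not control Redfern.
After the purchase, Tariq holds 38% of Redfern directly, and Linh's stake falls to 23%.
Basalt and Tariq together hold 39% + 38% = 77% of Redfern, so Tariq controls Redfern.
Tariq did not control Redfern before and does after, so the clause is triggered.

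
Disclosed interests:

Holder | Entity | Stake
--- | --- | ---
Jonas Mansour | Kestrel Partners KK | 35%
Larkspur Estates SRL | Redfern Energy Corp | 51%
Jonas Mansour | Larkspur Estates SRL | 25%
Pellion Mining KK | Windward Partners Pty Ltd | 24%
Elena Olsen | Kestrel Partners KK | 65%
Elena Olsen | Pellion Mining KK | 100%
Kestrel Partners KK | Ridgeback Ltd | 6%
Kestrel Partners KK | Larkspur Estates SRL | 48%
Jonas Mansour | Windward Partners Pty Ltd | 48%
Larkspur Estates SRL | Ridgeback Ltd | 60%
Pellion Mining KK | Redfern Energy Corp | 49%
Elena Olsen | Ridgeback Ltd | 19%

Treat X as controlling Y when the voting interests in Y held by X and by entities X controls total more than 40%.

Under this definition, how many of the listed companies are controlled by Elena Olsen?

Elena holds 65% of Kestrel, so Elena controls Kestrel.
Elena holds 100% of Pellion, so Elena controls Pellion.
Kestrel holds 48% of Larkspur, so Elena controls Larkspur.
Kestrel and Larkspur and Elena together hold 6% + 60% + 19% = 85% of Ridgeback, so Elena controls Ridgeback.
Pellion and Larkspur together hold 49% + 51% = 100% of Redfern, so Elena controls Redfern.
No other company's threshold is met.
Elena controls 5 companies.

5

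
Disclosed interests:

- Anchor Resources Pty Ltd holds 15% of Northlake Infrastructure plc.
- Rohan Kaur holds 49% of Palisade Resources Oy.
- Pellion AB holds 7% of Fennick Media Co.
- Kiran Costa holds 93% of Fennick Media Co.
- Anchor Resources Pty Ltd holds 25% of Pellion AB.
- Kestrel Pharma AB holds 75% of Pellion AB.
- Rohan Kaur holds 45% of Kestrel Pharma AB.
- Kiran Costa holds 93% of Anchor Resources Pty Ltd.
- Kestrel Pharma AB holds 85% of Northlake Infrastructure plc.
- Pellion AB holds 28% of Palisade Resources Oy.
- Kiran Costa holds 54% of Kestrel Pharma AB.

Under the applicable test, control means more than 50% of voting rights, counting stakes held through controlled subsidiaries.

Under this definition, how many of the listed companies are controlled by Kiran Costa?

Kiran holds 93% of Anchor, so Kiran controls Anchor.
Kiran holds 54% of Kestrel, so Kiran controls Kestrel.
Kestrel and Anchor together hold 75% + 25% = 100% of Pellion, so Kiran controls Pellion.
Kiran and Pellion together hold 93% + 7% = 100% of Fennick, so Kiran controls Fennick.
Anchor and Kestrel together hold 15% + 85% = 100% of Northlake, so Kiran controls Northlake.
No other company's threshold is met.
Kiran controls 5 companies.

5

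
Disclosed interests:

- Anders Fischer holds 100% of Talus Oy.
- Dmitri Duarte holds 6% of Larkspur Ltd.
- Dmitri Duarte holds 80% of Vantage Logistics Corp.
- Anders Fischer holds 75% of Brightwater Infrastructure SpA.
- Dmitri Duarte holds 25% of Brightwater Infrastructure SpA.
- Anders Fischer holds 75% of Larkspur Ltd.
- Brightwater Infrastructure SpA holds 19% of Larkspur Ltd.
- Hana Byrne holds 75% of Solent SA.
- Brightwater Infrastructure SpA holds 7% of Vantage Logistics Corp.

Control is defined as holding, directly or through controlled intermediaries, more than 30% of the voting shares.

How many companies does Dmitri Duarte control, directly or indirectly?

Dmitri holds 80% of Vantage, so Dmitri controls Vantage.
No other company's threshold is met.
Dmitri controls 1 company.

1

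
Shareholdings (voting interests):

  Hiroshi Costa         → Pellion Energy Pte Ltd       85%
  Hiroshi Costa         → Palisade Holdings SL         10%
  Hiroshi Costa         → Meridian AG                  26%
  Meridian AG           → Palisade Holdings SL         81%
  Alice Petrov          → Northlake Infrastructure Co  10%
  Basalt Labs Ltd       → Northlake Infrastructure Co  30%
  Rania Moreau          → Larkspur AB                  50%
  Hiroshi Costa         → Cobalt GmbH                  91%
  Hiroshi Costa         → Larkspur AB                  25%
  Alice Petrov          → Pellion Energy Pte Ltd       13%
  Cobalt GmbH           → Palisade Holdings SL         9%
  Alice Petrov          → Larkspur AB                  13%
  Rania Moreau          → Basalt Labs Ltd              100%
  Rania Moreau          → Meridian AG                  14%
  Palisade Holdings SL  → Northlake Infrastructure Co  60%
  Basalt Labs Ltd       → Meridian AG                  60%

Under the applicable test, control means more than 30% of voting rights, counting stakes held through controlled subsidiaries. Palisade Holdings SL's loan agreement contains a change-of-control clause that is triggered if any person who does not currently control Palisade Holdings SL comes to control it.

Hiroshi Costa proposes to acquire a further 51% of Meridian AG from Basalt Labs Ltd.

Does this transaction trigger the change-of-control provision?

The purchase adds only to Hiroshi's holdings (Basalt's stake shrinks), so Hiroshi is the only person who could newly come to control Palisade.
Hiroshi holds 85% of Pellion, so Hiroshi controls Pellion.
Hiroshi holds 91% of Cobalt, so Hiroshi controls Cobalt.
In Palisade, Hiroshi's side holds only 10% + 9% = 19%, not > 30%.
So before the transaction, Hiroshi does not control Palisade.
After the purchase, Hiroshi's direct stake in Meridian rises to 26% + 51% = 77%, and Basalt's stake falls to 9%.
Hiroshi holds 77% of Meridian, so Hiroshi controls Meridian.
Meridian and Hiroshi and Cobalt together hold 81% + 10% + 9% = 100% of Palisade, so Hiroshi controls Palisade.
Hiroshi did not control Palisade before and does after, so the clause is triggered.

Yes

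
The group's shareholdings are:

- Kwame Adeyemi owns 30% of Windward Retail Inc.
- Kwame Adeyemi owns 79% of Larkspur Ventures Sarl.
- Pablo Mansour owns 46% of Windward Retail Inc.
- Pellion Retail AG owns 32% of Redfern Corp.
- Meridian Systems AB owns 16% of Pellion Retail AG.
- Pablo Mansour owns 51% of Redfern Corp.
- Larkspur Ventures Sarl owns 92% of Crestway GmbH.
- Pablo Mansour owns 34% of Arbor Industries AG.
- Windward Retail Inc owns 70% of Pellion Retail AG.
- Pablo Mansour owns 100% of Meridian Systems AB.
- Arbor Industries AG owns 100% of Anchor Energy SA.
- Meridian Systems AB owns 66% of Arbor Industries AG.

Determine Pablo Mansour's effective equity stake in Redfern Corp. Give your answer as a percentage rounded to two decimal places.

66.42%

Pablo reaches Redfern along 3 paths.
Direct stake: 51% = 51%.
Via Windward → Pellion: 46% × 70% × 32% = 10.304%.
Via Meridian → Pellion: 100% × 16% × 32% = 5.12%.
Total: 51% + 10.304% + 5.12% = 66.424%.
Rounded: 66.42%.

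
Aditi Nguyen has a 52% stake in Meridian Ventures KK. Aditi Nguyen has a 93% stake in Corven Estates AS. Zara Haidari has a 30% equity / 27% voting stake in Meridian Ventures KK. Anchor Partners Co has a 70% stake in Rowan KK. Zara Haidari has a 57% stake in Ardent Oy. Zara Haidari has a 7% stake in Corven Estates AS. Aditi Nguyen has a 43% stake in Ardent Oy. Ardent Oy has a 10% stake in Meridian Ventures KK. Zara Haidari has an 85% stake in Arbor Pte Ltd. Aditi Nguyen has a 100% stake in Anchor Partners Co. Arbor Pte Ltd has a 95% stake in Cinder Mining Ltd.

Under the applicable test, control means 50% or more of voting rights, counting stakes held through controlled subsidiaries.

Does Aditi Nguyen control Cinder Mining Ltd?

No

Aditi holds 93% of Corven, so Aditi controls Corven.
Aditi holds 52% of Meridian, so Aditi controls Meridian.
Aditi holds 100% of Anchor, so Aditi controls Anchor.
Anchor holds 70% of Rowan, so Aditi controls Rowan.
Neither Aditi nor any entity Aditi controls holds any voting interest in Cinder.
So Aditi does not control Cinder.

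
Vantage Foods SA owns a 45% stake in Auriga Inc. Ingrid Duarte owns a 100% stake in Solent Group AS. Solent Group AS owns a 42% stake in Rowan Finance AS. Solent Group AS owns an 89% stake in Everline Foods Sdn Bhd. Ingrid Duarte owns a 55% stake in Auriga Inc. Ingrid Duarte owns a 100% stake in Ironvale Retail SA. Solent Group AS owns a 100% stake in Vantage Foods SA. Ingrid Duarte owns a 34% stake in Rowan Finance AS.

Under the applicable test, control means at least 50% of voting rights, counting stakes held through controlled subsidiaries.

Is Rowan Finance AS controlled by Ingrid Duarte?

Ingrid holds 100% of Solent, so Ingrid controls Solent.
Ingrid and Solent together hold 34% + 42% = 76% of Rowan, so Ingrid controls Rowan.

Yes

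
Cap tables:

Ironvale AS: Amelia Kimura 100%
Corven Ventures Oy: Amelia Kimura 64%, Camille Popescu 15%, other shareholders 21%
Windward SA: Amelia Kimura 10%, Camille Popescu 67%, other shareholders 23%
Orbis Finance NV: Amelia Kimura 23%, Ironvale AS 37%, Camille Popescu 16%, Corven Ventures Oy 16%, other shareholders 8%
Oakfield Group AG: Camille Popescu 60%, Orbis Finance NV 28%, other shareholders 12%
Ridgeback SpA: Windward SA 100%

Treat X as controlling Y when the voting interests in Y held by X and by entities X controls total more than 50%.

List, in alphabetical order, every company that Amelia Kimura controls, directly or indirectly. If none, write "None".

Amelia holds 100% of Ironvale, so Amelia controls Ironvale.
Amelia holds 64% of Corven, so Amelia controls Corven.
Amelia and Ironvale and Corven together hold 23% + 37% + 16% = 76% of Orbis, so Amelia controls Orbis.
No other company's threshold is met.

Corven Ventures Oy, Ironvale AS, Orbis Finance NV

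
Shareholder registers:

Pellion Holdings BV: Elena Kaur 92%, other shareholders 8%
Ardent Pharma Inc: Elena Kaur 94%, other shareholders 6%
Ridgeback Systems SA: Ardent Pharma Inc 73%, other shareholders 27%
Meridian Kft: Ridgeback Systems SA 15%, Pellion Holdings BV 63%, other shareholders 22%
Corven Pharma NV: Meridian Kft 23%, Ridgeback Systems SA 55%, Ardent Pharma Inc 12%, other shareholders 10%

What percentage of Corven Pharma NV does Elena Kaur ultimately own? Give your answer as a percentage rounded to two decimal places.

64.72%

Elena reaches Corven along 4 paths.
Via Ardent → Ridgeback → Meridian: 94% × 73% × 15% × 23% = 2.36739%.
Via Pellion → Meridian: 92% × 63% × 23% = 13.3308%.
Via Ardent → Ridgeback: 94% × 73% × 55% = 37.741%.
Via Ardent: 94% × 12% = 11.28%.
Total: 2.36739% + 13.3308% + 37.741% + 11.28% = 64.71919%.
Rounded: 64.72%.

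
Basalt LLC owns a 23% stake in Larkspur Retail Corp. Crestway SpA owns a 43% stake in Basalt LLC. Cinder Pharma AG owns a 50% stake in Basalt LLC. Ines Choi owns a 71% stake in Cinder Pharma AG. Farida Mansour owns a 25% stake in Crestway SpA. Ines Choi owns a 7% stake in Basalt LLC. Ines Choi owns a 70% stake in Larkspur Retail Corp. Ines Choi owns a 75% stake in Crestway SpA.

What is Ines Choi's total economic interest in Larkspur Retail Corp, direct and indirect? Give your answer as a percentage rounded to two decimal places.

87.19%

Ines reaches Larkspur along 4 paths.
Direct stake: 70% = 70%.
Via Cinder → Basalt: 71% × 50% × 23% = 8.165%.
Via Basalt: 7% × 23% = 1.61%.
Via Crestway → Basalt: 75% × 43% × 23% = 7.4175%.
Total: 70% + 8.165% + 1.61% + 7.4175% = 87.1925%.
Rounded: 87.19%.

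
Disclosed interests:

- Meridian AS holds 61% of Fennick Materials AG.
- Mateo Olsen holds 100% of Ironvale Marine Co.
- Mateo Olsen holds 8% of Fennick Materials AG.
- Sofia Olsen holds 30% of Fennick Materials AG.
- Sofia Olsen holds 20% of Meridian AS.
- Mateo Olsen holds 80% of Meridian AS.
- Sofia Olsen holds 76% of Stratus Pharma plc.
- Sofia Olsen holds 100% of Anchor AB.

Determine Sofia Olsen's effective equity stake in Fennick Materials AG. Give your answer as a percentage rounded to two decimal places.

42.20%

Sofia reaches Fennick along 2 paths.
Direct stake: 30% = 30%.
Via Meridian: 20% × 61% = 12.2%.
Total: 30% + 12.2% = 42.2%.
Rounded: 42.20%.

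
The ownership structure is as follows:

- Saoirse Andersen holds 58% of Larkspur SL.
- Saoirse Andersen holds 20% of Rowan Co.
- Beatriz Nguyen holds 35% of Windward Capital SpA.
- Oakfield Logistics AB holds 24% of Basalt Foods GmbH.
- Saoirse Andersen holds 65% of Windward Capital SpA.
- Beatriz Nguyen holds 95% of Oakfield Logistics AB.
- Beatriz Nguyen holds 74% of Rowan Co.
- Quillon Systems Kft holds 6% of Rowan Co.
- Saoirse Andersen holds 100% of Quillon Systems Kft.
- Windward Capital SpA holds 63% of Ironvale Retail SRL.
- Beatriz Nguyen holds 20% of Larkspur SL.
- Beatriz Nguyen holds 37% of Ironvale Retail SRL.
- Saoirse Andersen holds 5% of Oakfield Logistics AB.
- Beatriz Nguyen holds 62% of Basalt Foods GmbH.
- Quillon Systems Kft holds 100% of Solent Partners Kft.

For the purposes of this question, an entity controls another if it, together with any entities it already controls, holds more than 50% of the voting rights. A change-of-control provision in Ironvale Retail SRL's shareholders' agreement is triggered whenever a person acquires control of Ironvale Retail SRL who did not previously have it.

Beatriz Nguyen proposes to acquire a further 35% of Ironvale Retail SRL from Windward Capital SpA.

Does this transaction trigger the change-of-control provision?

Yes

The purchase adds only to Beatriz's holdings (Windward's stake shrinks), so Beatriz is the only person who could newly come to control Ironvale.
Beatriz holds 95% of Oakfield, so Beatriz controls Oakfield.
Beatriz holds 74% of Rowan, so Beatriz controls Rowan.
Oakfield and Beatriz together hold 24% + 62% = 86% of Basalt, so Beatriz controls Basalt.
In Ironvale, Beatriz's side holds only 37%, not > 50%.
So before the transaction, Beatriz does not control Ironvale.
After the purchase, Beatriz's direct stake in Ironvale rises to 37% + 35% = 72%, and Windward's stake falls to 28%.
Beatriz holds 72% of Ironvale, so Beatriz controls Ironvale.
Beatriz did not control Ironvale before and does after, so the clause is triggered.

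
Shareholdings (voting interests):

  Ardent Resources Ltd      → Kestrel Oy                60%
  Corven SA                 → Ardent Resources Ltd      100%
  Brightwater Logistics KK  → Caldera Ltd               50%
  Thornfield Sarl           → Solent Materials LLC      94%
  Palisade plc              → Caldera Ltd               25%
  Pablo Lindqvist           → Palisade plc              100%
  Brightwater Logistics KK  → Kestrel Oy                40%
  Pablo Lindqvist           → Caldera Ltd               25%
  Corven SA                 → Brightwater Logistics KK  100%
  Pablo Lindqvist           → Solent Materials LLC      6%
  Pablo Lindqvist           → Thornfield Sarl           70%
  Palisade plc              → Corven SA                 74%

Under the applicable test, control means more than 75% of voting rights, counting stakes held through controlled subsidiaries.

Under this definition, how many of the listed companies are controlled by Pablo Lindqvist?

Pablo holds 100% of Palisade, so Pablo controls Palisade.
No other company's threshold is met.
Pablo controls 1 company.

1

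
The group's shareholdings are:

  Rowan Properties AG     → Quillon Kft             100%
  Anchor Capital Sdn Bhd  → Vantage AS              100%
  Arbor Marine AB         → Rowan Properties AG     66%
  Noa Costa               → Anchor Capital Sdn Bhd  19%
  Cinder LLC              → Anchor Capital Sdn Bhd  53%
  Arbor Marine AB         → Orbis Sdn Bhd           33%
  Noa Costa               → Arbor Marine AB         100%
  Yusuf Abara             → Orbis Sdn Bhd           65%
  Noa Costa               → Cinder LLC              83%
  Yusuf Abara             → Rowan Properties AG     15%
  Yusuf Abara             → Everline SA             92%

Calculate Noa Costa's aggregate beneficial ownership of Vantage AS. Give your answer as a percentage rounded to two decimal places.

Noa reaches Vantage along 2 paths.
Via Cinder → Anchor: 83% × 53% × 100% = 43.99%.
Via Anchor: 19% × 100% = 19%.
Total: 43.99% + 19% = 62.99%.

62.99%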